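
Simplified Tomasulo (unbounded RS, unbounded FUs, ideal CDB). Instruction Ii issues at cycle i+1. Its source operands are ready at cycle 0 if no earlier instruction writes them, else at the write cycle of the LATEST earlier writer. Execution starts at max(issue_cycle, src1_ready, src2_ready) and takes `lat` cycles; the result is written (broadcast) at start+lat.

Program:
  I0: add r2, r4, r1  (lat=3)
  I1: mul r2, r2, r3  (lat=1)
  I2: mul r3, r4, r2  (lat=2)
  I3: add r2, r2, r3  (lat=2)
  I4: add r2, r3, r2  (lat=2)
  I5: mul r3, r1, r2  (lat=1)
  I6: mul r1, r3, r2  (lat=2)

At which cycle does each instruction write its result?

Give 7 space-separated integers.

I0 add r2: issue@1 deps=(None,None) exec_start@1 write@4
I1 mul r2: issue@2 deps=(0,None) exec_start@4 write@5
I2 mul r3: issue@3 deps=(None,1) exec_start@5 write@7
I3 add r2: issue@4 deps=(1,2) exec_start@7 write@9
I4 add r2: issue@5 deps=(2,3) exec_start@9 write@11
I5 mul r3: issue@6 deps=(None,4) exec_start@11 write@12
I6 mul r1: issue@7 deps=(5,4) exec_start@12 write@14

Answer: 4 5 7 9 11 12 14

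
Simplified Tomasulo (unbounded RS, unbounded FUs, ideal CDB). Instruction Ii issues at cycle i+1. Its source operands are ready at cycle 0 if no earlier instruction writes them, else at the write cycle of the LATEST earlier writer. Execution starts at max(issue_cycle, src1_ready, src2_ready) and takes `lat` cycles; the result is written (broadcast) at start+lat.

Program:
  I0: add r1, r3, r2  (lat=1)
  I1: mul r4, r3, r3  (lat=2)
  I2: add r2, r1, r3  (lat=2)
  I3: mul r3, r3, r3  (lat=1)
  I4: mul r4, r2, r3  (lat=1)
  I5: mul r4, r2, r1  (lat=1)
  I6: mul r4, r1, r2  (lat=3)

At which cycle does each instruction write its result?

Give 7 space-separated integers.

Answer: 2 4 5 5 6 7 10

Derivation:
I0 add r1: issue@1 deps=(None,None) exec_start@1 write@2
I1 mul r4: issue@2 deps=(None,None) exec_start@2 write@4
I2 add r2: issue@3 deps=(0,None) exec_start@3 write@5
I3 mul r3: issue@4 deps=(None,None) exec_start@4 write@5
I4 mul r4: issue@5 deps=(2,3) exec_start@5 write@6
I5 mul r4: issue@6 deps=(2,0) exec_start@6 write@7
I6 mul r4: issue@7 deps=(0,2) exec_start@7 write@10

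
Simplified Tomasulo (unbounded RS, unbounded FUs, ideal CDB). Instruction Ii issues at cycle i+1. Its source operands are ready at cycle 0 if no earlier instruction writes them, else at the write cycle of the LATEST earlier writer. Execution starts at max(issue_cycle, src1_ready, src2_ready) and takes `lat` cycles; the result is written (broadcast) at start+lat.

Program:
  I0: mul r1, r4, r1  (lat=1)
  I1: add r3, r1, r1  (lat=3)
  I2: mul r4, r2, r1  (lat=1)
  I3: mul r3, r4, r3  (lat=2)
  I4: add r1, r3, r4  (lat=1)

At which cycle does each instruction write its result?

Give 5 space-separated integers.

Answer: 2 5 4 7 8

Derivation:
I0 mul r1: issue@1 deps=(None,None) exec_start@1 write@2
I1 add r3: issue@2 deps=(0,0) exec_start@2 write@5
I2 mul r4: issue@3 deps=(None,0) exec_start@3 write@4
I3 mul r3: issue@4 deps=(2,1) exec_start@5 write@7
I4 add r1: issue@5 deps=(3,2) exec_start@7 write@8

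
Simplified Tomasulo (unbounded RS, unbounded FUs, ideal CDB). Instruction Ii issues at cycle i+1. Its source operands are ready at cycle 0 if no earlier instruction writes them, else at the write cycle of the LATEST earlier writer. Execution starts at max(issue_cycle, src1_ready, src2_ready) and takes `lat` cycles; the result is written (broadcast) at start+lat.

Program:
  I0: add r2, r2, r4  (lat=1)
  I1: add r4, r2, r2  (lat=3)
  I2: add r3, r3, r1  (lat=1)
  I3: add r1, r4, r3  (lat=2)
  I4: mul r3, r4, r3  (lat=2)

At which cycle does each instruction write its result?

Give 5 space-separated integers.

I0 add r2: issue@1 deps=(None,None) exec_start@1 write@2
I1 add r4: issue@2 deps=(0,0) exec_start@2 write@5
I2 add r3: issue@3 deps=(None,None) exec_start@3 write@4
I3 add r1: issue@4 deps=(1,2) exec_start@5 write@7
I4 mul r3: issue@5 deps=(1,2) exec_start@5 write@7

Answer: 2 5 4 7 7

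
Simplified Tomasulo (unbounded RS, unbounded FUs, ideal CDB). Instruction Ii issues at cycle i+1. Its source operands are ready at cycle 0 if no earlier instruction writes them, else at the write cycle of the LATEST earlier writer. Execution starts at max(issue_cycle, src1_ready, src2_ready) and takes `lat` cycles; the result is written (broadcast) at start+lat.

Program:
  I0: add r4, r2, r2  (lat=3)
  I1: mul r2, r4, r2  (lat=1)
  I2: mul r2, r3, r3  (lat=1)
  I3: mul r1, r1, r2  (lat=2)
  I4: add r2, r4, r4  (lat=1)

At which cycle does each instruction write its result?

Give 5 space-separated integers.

Answer: 4 5 4 6 6

Derivation:
I0 add r4: issue@1 deps=(None,None) exec_start@1 write@4
I1 mul r2: issue@2 deps=(0,None) exec_start@4 write@5
I2 mul r2: issue@3 deps=(None,None) exec_start@3 write@4
I3 mul r1: issue@4 deps=(None,2) exec_start@4 write@6
I4 add r2: issue@5 deps=(0,0) exec_start@5 write@6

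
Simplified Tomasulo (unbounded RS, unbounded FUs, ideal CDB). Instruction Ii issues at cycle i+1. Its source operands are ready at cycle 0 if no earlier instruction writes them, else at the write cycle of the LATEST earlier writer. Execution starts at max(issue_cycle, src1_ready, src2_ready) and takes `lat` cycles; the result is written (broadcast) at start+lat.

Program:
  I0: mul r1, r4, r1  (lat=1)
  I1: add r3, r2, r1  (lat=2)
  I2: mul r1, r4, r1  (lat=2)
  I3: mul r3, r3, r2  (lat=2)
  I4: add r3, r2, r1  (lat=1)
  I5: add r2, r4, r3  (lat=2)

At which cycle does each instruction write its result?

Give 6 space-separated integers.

I0 mul r1: issue@1 deps=(None,None) exec_start@1 write@2
I1 add r3: issue@2 deps=(None,0) exec_start@2 write@4
I2 mul r1: issue@3 deps=(None,0) exec_start@3 write@5
I3 mul r3: issue@4 deps=(1,None) exec_start@4 write@6
I4 add r3: issue@5 deps=(None,2) exec_start@5 write@6
I5 add r2: issue@6 deps=(None,4) exec_start@6 write@8

Answer: 2 4 5 6 6 8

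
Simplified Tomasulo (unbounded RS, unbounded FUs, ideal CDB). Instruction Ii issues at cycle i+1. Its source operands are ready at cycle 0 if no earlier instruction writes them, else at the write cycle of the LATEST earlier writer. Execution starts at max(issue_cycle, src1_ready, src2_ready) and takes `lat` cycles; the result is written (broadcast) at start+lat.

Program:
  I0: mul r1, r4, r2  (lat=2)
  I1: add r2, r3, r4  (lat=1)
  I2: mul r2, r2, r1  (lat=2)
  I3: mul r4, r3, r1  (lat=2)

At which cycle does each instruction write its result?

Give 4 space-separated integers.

I0 mul r1: issue@1 deps=(None,None) exec_start@1 write@3
I1 add r2: issue@2 deps=(None,None) exec_start@2 write@3
I2 mul r2: issue@3 deps=(1,0) exec_start@3 write@5
I3 mul r4: issue@4 deps=(None,0) exec_start@4 write@6

Answer: 3 3 5 6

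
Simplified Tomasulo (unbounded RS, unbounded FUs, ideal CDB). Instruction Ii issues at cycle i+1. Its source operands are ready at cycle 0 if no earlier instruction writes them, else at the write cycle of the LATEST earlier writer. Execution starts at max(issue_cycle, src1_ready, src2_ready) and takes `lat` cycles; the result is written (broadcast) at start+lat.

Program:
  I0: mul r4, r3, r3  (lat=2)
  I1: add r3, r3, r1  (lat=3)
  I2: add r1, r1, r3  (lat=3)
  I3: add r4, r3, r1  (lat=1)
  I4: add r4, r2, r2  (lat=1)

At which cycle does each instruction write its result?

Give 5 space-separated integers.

I0 mul r4: issue@1 deps=(None,None) exec_start@1 write@3
I1 add r3: issue@2 deps=(None,None) exec_start@2 write@5
I2 add r1: issue@3 deps=(None,1) exec_start@5 write@8
I3 add r4: issue@4 deps=(1,2) exec_start@8 write@9
I4 add r4: issue@5 deps=(None,None) exec_start@5 write@6

Answer: 3 5 8 9 6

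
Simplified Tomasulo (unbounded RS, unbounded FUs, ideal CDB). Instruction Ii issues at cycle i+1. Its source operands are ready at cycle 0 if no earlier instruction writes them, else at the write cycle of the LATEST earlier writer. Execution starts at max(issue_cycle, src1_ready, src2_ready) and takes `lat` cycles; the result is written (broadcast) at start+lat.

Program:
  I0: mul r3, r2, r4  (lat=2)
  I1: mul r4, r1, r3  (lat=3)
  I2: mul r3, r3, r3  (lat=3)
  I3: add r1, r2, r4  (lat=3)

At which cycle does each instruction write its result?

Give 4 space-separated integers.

Answer: 3 6 6 9

Derivation:
I0 mul r3: issue@1 deps=(None,None) exec_start@1 write@3
I1 mul r4: issue@2 deps=(None,0) exec_start@3 write@6
I2 mul r3: issue@3 deps=(0,0) exec_start@3 write@6
I3 add r1: issue@4 deps=(None,1) exec_start@6 write@9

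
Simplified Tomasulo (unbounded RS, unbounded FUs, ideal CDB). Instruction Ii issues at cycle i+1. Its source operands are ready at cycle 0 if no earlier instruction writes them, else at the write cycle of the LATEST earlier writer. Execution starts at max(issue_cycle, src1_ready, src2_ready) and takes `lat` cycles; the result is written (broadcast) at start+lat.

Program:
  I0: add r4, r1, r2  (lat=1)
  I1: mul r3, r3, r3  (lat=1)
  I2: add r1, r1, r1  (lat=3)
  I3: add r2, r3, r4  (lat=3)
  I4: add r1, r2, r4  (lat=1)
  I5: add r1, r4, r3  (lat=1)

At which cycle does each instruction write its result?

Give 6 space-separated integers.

Answer: 2 3 6 7 8 7

Derivation:
I0 add r4: issue@1 deps=(None,None) exec_start@1 write@2
I1 mul r3: issue@2 deps=(None,None) exec_start@2 write@3
I2 add r1: issue@3 deps=(None,None) exec_start@3 write@6
I3 add r2: issue@4 deps=(1,0) exec_start@4 write@7
I4 add r1: issue@5 deps=(3,0) exec_start@7 write@8
I5 add r1: issue@6 deps=(0,1) exec_start@6 write@7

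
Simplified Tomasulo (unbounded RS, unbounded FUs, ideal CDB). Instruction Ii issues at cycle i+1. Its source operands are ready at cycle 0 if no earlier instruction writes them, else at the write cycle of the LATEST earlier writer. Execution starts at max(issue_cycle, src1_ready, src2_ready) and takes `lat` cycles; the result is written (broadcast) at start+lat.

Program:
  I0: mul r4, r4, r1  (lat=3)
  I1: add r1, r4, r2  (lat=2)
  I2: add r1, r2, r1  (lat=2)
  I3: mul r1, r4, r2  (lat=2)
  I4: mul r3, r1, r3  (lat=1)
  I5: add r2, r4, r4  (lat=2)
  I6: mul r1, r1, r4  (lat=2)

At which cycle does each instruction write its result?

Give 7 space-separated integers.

Answer: 4 6 8 6 7 8 9

Derivation:
I0 mul r4: issue@1 deps=(None,None) exec_start@1 write@4
I1 add r1: issue@2 deps=(0,None) exec_start@4 write@6
I2 add r1: issue@3 deps=(None,1) exec_start@6 write@8
I3 mul r1: issue@4 deps=(0,None) exec_start@4 write@6
I4 mul r3: issue@5 deps=(3,None) exec_start@6 write@7
I5 add r2: issue@6 deps=(0,0) exec_start@6 write@8
I6 mul r1: issue@7 deps=(3,0) exec_start@7 write@9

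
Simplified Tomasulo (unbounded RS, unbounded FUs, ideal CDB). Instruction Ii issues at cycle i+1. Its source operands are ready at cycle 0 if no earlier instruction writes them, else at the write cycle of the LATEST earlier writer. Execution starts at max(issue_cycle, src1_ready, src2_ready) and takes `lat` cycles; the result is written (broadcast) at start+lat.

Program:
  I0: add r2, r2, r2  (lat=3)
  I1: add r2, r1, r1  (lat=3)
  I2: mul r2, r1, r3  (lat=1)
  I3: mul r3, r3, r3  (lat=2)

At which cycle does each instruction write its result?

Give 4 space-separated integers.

I0 add r2: issue@1 deps=(None,None) exec_start@1 write@4
I1 add r2: issue@2 deps=(None,None) exec_start@2 write@5
I2 mul r2: issue@3 deps=(None,None) exec_start@3 write@4
I3 mul r3: issue@4 deps=(None,None) exec_start@4 write@6

Answer: 4 5 4 6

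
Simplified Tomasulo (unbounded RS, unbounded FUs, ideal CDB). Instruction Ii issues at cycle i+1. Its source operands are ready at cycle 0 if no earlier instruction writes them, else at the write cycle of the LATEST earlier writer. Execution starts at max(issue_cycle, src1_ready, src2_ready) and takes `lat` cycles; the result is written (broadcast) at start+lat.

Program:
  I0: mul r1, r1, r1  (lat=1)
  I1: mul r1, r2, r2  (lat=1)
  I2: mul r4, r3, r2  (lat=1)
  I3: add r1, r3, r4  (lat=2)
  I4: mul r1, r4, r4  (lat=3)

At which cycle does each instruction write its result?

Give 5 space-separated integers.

Answer: 2 3 4 6 8

Derivation:
I0 mul r1: issue@1 deps=(None,None) exec_start@1 write@2
I1 mul r1: issue@2 deps=(None,None) exec_start@2 write@3
I2 mul r4: issue@3 deps=(None,None) exec_start@3 write@4
I3 add r1: issue@4 deps=(None,2) exec_start@4 write@6
I4 mul r1: issue@5 deps=(2,2) exec_start@5 write@8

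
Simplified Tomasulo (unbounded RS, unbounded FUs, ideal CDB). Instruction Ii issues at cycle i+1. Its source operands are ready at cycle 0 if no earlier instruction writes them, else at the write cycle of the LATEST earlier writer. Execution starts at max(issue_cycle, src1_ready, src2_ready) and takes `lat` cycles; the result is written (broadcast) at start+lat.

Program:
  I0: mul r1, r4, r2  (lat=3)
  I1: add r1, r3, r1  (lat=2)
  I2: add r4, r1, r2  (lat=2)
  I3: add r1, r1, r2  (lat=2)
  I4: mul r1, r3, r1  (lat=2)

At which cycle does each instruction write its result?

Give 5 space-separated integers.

I0 mul r1: issue@1 deps=(None,None) exec_start@1 write@4
I1 add r1: issue@2 deps=(None,0) exec_start@4 write@6
I2 add r4: issue@3 deps=(1,None) exec_start@6 write@8
I3 add r1: issue@4 deps=(1,None) exec_start@6 write@8
I4 mul r1: issue@5 deps=(None,3) exec_start@8 write@10

Answer: 4 6 8 8 10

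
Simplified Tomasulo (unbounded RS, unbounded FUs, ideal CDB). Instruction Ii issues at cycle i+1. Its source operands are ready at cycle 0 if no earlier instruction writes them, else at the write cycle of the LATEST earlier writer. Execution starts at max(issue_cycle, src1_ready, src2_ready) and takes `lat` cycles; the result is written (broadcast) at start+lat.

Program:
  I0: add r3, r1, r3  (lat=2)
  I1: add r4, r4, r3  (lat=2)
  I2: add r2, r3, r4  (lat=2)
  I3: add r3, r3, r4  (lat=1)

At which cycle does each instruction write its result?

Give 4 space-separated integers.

Answer: 3 5 7 6

Derivation:
I0 add r3: issue@1 deps=(None,None) exec_start@1 write@3
I1 add r4: issue@2 deps=(None,0) exec_start@3 write@5
I2 add r2: issue@3 deps=(0,1) exec_start@5 write@7
I3 add r3: issue@4 deps=(0,1) exec_start@5 write@6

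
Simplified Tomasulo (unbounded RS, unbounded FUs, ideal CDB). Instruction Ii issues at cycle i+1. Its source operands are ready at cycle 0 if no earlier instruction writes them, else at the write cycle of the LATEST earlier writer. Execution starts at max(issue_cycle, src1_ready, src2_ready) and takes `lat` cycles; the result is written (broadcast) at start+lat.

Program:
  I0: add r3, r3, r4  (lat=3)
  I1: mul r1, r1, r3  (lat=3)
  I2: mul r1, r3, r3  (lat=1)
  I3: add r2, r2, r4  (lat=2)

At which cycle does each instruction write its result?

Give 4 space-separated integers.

I0 add r3: issue@1 deps=(None,None) exec_start@1 write@4
I1 mul r1: issue@2 deps=(None,0) exec_start@4 write@7
I2 mul r1: issue@3 deps=(0,0) exec_start@4 write@5
I3 add r2: issue@4 deps=(None,None) exec_start@4 write@6

Answer: 4 7 5 6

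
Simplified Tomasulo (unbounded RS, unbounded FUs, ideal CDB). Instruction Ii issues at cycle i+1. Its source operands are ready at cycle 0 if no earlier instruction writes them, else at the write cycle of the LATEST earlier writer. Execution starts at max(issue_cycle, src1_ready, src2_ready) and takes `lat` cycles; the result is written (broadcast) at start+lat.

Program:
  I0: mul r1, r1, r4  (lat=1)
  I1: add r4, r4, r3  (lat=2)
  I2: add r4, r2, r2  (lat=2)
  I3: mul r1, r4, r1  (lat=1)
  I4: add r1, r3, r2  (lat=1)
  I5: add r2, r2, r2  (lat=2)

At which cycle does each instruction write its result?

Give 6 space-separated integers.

I0 mul r1: issue@1 deps=(None,None) exec_start@1 write@2
I1 add r4: issue@2 deps=(None,None) exec_start@2 write@4
I2 add r4: issue@3 deps=(None,None) exec_start@3 write@5
I3 mul r1: issue@4 deps=(2,0) exec_start@5 write@6
I4 add r1: issue@5 deps=(None,None) exec_start@5 write@6
I5 add r2: issue@6 deps=(None,None) exec_start@6 write@8

Answer: 2 4 5 6 6 8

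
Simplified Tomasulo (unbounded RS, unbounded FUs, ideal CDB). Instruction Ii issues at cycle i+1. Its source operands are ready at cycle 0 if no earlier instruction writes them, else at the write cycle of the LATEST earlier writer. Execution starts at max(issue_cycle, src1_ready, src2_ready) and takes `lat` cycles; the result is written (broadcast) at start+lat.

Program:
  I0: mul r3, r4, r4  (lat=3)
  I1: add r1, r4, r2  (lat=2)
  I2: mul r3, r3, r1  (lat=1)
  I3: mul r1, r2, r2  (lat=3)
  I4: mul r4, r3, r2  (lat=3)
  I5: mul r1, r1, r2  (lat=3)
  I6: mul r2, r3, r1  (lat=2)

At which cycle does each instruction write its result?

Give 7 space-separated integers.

Answer: 4 4 5 7 8 10 12

Derivation:
I0 mul r3: issue@1 deps=(None,None) exec_start@1 write@4
I1 add r1: issue@2 deps=(None,None) exec_start@2 write@4
I2 mul r3: issue@3 deps=(0,1) exec_start@4 write@5
I3 mul r1: issue@4 deps=(None,None) exec_start@4 write@7
I4 mul r4: issue@5 deps=(2,None) exec_start@5 write@8
I5 mul r1: issue@6 deps=(3,None) exec_start@7 write@10
I6 mul r2: issue@7 deps=(2,5) exec_start@10 write@12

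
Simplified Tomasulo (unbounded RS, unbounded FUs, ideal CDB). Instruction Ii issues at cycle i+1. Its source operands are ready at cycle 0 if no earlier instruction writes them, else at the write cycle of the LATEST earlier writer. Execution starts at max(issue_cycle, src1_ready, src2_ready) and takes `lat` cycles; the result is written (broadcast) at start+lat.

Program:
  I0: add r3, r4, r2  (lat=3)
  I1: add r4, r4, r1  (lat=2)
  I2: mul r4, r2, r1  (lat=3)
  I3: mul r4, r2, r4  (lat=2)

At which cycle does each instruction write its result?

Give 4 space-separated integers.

Answer: 4 4 6 8

Derivation:
I0 add r3: issue@1 deps=(None,None) exec_start@1 write@4
I1 add r4: issue@2 deps=(None,None) exec_start@2 write@4
I2 mul r4: issue@3 deps=(None,None) exec_start@3 write@6
I3 mul r4: issue@4 deps=(None,2) exec_start@6 write@8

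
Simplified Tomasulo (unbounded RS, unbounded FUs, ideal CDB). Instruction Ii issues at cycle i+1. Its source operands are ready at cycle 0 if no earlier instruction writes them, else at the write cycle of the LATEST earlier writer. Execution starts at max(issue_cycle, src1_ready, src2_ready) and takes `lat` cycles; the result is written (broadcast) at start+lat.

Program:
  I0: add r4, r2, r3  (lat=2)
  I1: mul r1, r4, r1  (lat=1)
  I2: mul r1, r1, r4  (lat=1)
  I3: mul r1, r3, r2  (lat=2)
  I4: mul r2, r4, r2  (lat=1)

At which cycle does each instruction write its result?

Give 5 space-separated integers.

I0 add r4: issue@1 deps=(None,None) exec_start@1 write@3
I1 mul r1: issue@2 deps=(0,None) exec_start@3 write@4
I2 mul r1: issue@3 deps=(1,0) exec_start@4 write@5
I3 mul r1: issue@4 deps=(None,None) exec_start@4 write@6
I4 mul r2: issue@5 deps=(0,None) exec_start@5 write@6

Answer: 3 4 5 6 6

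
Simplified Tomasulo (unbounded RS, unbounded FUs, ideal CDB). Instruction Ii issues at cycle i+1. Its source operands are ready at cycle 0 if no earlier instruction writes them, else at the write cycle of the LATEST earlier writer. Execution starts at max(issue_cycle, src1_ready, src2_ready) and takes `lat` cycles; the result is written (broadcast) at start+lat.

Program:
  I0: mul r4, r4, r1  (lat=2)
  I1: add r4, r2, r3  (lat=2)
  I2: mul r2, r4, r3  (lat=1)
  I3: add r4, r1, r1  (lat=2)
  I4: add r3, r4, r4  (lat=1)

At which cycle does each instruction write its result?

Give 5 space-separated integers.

I0 mul r4: issue@1 deps=(None,None) exec_start@1 write@3
I1 add r4: issue@2 deps=(None,None) exec_start@2 write@4
I2 mul r2: issue@3 deps=(1,None) exec_start@4 write@5
I3 add r4: issue@4 deps=(None,None) exec_start@4 write@6
I4 add r3: issue@5 deps=(3,3) exec_start@6 write@7

Answer: 3 4 5 6 7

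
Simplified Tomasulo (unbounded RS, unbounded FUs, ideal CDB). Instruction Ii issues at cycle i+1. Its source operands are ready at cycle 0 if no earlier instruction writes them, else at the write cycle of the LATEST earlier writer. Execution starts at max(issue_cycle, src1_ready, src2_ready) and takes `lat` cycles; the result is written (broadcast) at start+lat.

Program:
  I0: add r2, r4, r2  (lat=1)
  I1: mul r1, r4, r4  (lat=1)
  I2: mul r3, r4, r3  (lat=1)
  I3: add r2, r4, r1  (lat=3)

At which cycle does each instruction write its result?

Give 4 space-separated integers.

Answer: 2 3 4 7

Derivation:
I0 add r2: issue@1 deps=(None,None) exec_start@1 write@2
I1 mul r1: issue@2 deps=(None,None) exec_start@2 write@3
I2 mul r3: issue@3 deps=(None,None) exec_start@3 write@4
I3 add r2: issue@4 deps=(None,1) exec_start@4 write@7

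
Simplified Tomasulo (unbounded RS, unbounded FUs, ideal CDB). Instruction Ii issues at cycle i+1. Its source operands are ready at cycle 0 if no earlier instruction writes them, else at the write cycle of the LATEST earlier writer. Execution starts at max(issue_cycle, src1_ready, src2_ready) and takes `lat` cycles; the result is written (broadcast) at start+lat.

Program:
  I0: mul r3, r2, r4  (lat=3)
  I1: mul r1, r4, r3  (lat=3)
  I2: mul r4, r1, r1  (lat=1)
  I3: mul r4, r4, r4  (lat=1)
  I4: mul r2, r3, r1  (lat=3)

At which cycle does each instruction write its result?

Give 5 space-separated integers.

I0 mul r3: issue@1 deps=(None,None) exec_start@1 write@4
I1 mul r1: issue@2 deps=(None,0) exec_start@4 write@7
I2 mul r4: issue@3 deps=(1,1) exec_start@7 write@8
I3 mul r4: issue@4 deps=(2,2) exec_start@8 write@9
I4 mul r2: issue@5 deps=(0,1) exec_start@7 write@10

Answer: 4 7 8 9 10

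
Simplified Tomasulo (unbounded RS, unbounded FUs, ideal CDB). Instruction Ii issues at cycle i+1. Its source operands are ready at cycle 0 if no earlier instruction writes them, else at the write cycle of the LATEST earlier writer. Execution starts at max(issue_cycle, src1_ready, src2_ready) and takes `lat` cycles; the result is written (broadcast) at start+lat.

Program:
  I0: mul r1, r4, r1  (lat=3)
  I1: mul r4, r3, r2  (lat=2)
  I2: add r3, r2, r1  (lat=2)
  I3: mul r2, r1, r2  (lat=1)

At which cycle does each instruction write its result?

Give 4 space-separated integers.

I0 mul r1: issue@1 deps=(None,None) exec_start@1 write@4
I1 mul r4: issue@2 deps=(None,None) exec_start@2 write@4
I2 add r3: issue@3 deps=(None,0) exec_start@4 write@6
I3 mul r2: issue@4 deps=(0,None) exec_start@4 write@5

Answer: 4 4 6 5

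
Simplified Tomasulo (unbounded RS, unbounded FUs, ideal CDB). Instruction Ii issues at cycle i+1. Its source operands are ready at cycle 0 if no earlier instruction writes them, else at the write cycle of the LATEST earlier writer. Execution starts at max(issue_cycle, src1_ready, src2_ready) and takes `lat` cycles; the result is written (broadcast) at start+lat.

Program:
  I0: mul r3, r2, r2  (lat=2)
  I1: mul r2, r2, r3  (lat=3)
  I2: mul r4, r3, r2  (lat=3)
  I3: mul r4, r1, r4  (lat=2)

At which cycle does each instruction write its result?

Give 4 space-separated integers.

Answer: 3 6 9 11

Derivation:
I0 mul r3: issue@1 deps=(None,None) exec_start@1 write@3
I1 mul r2: issue@2 deps=(None,0) exec_start@3 write@6
I2 mul r4: issue@3 deps=(0,1) exec_start@6 write@9
I3 mul r4: issue@4 deps=(None,2) exec_start@9 write@11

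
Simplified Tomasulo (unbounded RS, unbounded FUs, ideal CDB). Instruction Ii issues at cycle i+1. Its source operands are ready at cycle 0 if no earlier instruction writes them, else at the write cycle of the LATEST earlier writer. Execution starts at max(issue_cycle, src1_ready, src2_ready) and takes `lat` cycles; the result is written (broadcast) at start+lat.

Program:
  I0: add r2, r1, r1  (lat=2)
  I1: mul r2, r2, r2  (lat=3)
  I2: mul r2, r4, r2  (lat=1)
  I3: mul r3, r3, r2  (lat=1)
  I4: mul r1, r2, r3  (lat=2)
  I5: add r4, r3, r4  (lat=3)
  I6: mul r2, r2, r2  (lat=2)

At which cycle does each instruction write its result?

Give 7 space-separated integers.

Answer: 3 6 7 8 10 11 9

Derivation:
I0 add r2: issue@1 deps=(None,None) exec_start@1 write@3
I1 mul r2: issue@2 deps=(0,0) exec_start@3 write@6
I2 mul r2: issue@3 deps=(None,1) exec_start@6 write@7
I3 mul r3: issue@4 deps=(None,2) exec_start@7 write@8
I4 mul r1: issue@5 deps=(2,3) exec_start@8 write@10
I5 add r4: issue@6 deps=(3,None) exec_start@8 write@11
I6 mul r2: issue@7 deps=(2,2) exec_start@7 write@9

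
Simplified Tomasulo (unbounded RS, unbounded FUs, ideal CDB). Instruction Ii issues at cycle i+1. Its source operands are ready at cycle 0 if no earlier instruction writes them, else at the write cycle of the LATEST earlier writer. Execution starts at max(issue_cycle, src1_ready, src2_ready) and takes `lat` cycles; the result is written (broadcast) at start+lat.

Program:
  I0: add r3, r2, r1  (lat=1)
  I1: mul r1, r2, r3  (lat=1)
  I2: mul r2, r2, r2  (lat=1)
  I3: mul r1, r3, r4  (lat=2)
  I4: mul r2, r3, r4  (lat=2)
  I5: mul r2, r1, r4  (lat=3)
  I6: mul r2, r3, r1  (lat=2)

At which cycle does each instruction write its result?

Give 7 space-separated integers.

Answer: 2 3 4 6 7 9 9

Derivation:
I0 add r3: issue@1 deps=(None,None) exec_start@1 write@2
I1 mul r1: issue@2 deps=(None,0) exec_start@2 write@3
I2 mul r2: issue@3 deps=(None,None) exec_start@3 write@4
I3 mul r1: issue@4 deps=(0,None) exec_start@4 write@6
I4 mul r2: issue@5 deps=(0,None) exec_start@5 write@7
I5 mul r2: issue@6 deps=(3,None) exec_start@6 write@9
I6 mul r2: issue@7 deps=(0,3) exec_start@7 write@9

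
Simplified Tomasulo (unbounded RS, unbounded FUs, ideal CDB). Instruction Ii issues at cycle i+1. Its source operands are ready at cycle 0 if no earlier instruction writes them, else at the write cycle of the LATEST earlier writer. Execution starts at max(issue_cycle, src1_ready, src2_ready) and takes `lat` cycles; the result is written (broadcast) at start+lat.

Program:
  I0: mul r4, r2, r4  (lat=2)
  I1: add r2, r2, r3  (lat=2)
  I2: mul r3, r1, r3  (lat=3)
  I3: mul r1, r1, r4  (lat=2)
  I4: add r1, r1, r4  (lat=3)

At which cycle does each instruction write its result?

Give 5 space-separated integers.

I0 mul r4: issue@1 deps=(None,None) exec_start@1 write@3
I1 add r2: issue@2 deps=(None,None) exec_start@2 write@4
I2 mul r3: issue@3 deps=(None,None) exec_start@3 write@6
I3 mul r1: issue@4 deps=(None,0) exec_start@4 write@6
I4 add r1: issue@5 deps=(3,0) exec_start@6 write@9

Answer: 3 4 6 6 9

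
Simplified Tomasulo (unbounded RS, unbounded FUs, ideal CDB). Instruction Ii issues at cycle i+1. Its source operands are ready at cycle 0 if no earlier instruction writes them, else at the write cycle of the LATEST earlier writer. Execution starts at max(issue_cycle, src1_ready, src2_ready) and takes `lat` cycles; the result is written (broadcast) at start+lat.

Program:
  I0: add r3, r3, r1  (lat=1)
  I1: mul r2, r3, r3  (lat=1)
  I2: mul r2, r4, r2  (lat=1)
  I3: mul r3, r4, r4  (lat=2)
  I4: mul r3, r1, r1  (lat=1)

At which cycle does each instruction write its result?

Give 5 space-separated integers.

I0 add r3: issue@1 deps=(None,None) exec_start@1 write@2
I1 mul r2: issue@2 deps=(0,0) exec_start@2 write@3
I2 mul r2: issue@3 deps=(None,1) exec_start@3 write@4
I3 mul r3: issue@4 deps=(None,None) exec_start@4 write@6
I4 mul r3: issue@5 deps=(None,None) exec_start@5 write@6

Answer: 2 3 4 6 6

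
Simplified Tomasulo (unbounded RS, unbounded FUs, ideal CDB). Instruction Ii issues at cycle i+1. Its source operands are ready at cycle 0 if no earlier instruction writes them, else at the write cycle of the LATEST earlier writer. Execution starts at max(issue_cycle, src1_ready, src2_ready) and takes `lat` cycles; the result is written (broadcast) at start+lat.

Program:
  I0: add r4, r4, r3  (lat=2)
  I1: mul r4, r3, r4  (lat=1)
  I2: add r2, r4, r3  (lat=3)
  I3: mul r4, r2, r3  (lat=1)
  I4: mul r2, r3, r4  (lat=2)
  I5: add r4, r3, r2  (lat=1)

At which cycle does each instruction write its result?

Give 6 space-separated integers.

I0 add r4: issue@1 deps=(None,None) exec_start@1 write@3
I1 mul r4: issue@2 deps=(None,0) exec_start@3 write@4
I2 add r2: issue@3 deps=(1,None) exec_start@4 write@7
I3 mul r4: issue@4 deps=(2,None) exec_start@7 write@8
I4 mul r2: issue@5 deps=(None,3) exec_start@8 write@10
I5 add r4: issue@6 deps=(None,4) exec_start@10 write@11

Answer: 3 4 7 8 10 11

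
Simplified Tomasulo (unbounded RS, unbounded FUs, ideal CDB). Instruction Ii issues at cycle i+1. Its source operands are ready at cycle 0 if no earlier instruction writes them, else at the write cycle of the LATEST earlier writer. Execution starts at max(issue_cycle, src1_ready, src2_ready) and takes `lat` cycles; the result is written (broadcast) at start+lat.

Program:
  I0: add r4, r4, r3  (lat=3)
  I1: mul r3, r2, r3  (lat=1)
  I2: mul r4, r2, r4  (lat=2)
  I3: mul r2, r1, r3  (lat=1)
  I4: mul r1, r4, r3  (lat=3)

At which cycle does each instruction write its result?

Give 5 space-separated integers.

I0 add r4: issue@1 deps=(None,None) exec_start@1 write@4
I1 mul r3: issue@2 deps=(None,None) exec_start@2 write@3
I2 mul r4: issue@3 deps=(None,0) exec_start@4 write@6
I3 mul r2: issue@4 deps=(None,1) exec_start@4 write@5
I4 mul r1: issue@5 deps=(2,1) exec_start@6 write@9

Answer: 4 3 6 5 9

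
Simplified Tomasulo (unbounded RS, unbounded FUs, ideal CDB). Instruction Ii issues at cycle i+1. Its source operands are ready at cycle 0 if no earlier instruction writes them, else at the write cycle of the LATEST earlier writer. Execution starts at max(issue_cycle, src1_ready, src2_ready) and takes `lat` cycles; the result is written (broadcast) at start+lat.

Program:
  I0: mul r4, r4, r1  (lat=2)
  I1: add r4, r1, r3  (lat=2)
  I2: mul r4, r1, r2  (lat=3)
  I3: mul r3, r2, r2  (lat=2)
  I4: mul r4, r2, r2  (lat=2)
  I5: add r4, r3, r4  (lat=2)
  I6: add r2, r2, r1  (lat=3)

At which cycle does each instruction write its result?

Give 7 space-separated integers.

Answer: 3 4 6 6 7 9 10

Derivation:
I0 mul r4: issue@1 deps=(None,None) exec_start@1 write@3
I1 add r4: issue@2 deps=(None,None) exec_start@2 write@4
I2 mul r4: issue@3 deps=(None,None) exec_start@3 write@6
I3 mul r3: issue@4 deps=(None,None) exec_start@4 write@6
I4 mul r4: issue@5 deps=(None,None) exec_start@5 write@7
I5 add r4: issue@6 deps=(3,4) exec_start@7 write@9
I6 add r2: issue@7 deps=(None,None) exec_start@7 write@10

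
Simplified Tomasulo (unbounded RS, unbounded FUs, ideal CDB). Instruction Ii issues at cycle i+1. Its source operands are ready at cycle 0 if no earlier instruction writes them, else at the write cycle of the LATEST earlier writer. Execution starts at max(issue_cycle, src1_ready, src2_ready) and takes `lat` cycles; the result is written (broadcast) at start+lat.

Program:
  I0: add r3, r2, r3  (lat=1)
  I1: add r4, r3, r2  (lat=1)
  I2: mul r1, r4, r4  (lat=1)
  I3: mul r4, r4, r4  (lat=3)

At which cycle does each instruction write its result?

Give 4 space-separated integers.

I0 add r3: issue@1 deps=(None,None) exec_start@1 write@2
I1 add r4: issue@2 deps=(0,None) exec_start@2 write@3
I2 mul r1: issue@3 deps=(1,1) exec_start@3 write@4
I3 mul r4: issue@4 deps=(1,1) exec_start@4 write@7

Answer: 2 3 4 7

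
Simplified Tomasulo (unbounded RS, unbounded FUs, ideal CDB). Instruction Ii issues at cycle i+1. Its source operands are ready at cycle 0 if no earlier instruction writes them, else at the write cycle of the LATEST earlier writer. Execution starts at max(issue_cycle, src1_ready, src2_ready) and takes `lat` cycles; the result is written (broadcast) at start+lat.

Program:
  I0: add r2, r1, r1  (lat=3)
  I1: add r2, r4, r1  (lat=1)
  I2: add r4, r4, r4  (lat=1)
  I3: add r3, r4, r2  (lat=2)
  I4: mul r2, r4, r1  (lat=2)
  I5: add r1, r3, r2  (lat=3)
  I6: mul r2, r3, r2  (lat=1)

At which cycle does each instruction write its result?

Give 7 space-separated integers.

I0 add r2: issue@1 deps=(None,None) exec_start@1 write@4
I1 add r2: issue@2 deps=(None,None) exec_start@2 write@3
I2 add r4: issue@3 deps=(None,None) exec_start@3 write@4
I3 add r3: issue@4 deps=(2,1) exec_start@4 write@6
I4 mul r2: issue@5 deps=(2,None) exec_start@5 write@7
I5 add r1: issue@6 deps=(3,4) exec_start@7 write@10
I6 mul r2: issue@7 deps=(3,4) exec_start@7 write@8

Answer: 4 3 4 6 7 10 8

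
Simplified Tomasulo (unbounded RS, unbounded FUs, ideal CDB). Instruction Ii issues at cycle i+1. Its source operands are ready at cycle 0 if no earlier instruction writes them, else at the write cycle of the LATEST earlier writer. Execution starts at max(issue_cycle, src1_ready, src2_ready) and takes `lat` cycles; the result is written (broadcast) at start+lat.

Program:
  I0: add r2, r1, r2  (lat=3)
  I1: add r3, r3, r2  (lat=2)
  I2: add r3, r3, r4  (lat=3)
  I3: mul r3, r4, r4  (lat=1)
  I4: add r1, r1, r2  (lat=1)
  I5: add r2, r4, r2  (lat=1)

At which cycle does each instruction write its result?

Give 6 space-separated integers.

Answer: 4 6 9 5 6 7

Derivation:
I0 add r2: issue@1 deps=(None,None) exec_start@1 write@4
I1 add r3: issue@2 deps=(None,0) exec_start@4 write@6
I2 add r3: issue@3 deps=(1,None) exec_start@6 write@9
I3 mul r3: issue@4 deps=(None,None) exec_start@4 write@5
I4 add r1: issue@5 deps=(None,0) exec_start@5 write@6
I5 add r2: issue@6 deps=(None,0) exec_start@6 write@7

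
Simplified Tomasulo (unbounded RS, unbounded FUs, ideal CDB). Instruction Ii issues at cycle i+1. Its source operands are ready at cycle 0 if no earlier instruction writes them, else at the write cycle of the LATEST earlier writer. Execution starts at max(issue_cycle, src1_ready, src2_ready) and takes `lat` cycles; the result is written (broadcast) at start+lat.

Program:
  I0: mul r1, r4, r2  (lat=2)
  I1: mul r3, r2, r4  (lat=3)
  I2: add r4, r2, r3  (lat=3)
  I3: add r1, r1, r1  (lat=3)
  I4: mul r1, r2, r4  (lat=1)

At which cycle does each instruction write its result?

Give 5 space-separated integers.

I0 mul r1: issue@1 deps=(None,None) exec_start@1 write@3
I1 mul r3: issue@2 deps=(None,None) exec_start@2 write@5
I2 add r4: issue@3 deps=(None,1) exec_start@5 write@8
I3 add r1: issue@4 deps=(0,0) exec_start@4 write@7
I4 mul r1: issue@5 deps=(None,2) exec_start@8 write@9

Answer: 3 5 8 7 9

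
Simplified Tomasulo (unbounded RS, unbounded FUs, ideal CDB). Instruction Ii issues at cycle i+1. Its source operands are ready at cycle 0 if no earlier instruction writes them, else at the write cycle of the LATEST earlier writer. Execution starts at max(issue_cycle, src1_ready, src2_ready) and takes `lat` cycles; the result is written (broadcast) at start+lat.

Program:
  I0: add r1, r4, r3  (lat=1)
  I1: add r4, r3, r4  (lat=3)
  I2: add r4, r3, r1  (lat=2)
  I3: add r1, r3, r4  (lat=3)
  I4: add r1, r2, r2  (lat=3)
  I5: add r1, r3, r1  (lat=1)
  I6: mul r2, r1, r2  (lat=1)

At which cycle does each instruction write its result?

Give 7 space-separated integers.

Answer: 2 5 5 8 8 9 10

Derivation:
I0 add r1: issue@1 deps=(None,None) exec_start@1 write@2
I1 add r4: issue@2 deps=(None,None) exec_start@2 write@5
I2 add r4: issue@3 deps=(None,0) exec_start@3 write@5
I3 add r1: issue@4 deps=(None,2) exec_start@5 write@8
I4 add r1: issue@5 deps=(None,None) exec_start@5 write@8
I5 add r1: issue@6 deps=(None,4) exec_start@8 write@9
I6 mul r2: issue@7 deps=(5,None) exec_start@9 write@10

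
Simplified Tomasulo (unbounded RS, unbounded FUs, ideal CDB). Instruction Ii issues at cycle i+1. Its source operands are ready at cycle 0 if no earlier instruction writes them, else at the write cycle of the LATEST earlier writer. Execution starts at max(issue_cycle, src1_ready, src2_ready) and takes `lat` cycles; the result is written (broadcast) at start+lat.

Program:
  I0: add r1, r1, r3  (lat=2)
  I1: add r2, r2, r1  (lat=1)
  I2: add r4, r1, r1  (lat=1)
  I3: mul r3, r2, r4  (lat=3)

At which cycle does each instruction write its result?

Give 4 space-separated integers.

Answer: 3 4 4 7

Derivation:
I0 add r1: issue@1 deps=(None,None) exec_start@1 write@3
I1 add r2: issue@2 deps=(None,0) exec_start@3 write@4
I2 add r4: issue@3 deps=(0,0) exec_start@3 write@4
I3 mul r3: issue@4 deps=(1,2) exec_start@4 write@7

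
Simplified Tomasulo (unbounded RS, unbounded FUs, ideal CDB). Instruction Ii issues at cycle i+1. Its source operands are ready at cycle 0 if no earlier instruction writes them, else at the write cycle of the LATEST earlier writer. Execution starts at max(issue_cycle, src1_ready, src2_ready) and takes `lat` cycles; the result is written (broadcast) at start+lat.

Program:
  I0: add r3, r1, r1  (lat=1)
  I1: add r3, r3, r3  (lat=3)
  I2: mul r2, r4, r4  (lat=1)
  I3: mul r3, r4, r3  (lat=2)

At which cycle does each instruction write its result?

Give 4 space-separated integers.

I0 add r3: issue@1 deps=(None,None) exec_start@1 write@2
I1 add r3: issue@2 deps=(0,0) exec_start@2 write@5
I2 mul r2: issue@3 deps=(None,None) exec_start@3 write@4
I3 mul r3: issue@4 deps=(None,1) exec_start@5 write@7

Answer: 2 5 4 7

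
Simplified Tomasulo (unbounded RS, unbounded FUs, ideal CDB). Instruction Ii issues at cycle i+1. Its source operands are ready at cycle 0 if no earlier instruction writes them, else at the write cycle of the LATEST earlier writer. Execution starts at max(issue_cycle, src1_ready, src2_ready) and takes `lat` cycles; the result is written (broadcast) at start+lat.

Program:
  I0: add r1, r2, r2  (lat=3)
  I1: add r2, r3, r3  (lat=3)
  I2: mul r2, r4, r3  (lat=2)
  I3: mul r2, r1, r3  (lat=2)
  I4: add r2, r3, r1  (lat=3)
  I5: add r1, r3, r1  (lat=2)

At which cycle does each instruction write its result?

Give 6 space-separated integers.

I0 add r1: issue@1 deps=(None,None) exec_start@1 write@4
I1 add r2: issue@2 deps=(None,None) exec_start@2 write@5
I2 mul r2: issue@3 deps=(None,None) exec_start@3 write@5
I3 mul r2: issue@4 deps=(0,None) exec_start@4 write@6
I4 add r2: issue@5 deps=(None,0) exec_start@5 write@8
I5 add r1: issue@6 deps=(None,0) exec_start@6 write@8

Answer: 4 5 5 6 8 8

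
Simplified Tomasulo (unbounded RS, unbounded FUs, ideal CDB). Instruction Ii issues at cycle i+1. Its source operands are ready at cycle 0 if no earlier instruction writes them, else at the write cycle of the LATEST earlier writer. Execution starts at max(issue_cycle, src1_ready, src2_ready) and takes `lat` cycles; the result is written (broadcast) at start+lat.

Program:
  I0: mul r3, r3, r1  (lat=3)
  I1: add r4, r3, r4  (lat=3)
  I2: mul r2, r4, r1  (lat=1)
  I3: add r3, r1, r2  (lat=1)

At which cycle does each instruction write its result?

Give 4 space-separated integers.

I0 mul r3: issue@1 deps=(None,None) exec_start@1 write@4
I1 add r4: issue@2 deps=(0,None) exec_start@4 write@7
I2 mul r2: issue@3 deps=(1,None) exec_start@7 write@8
I3 add r3: issue@4 deps=(None,2) exec_start@8 write@9

Answer: 4 7 8 9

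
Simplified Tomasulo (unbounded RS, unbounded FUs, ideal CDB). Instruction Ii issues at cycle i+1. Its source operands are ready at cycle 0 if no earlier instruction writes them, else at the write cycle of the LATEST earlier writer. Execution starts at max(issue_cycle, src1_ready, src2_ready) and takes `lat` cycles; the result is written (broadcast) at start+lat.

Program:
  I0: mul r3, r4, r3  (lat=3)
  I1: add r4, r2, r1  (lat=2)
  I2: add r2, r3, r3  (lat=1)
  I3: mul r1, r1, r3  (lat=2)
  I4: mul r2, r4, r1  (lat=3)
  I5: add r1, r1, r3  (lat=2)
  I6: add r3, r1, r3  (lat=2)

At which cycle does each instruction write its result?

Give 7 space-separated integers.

Answer: 4 4 5 6 9 8 10

Derivation:
I0 mul r3: issue@1 deps=(None,None) exec_start@1 write@4
I1 add r4: issue@2 deps=(None,None) exec_start@2 write@4
I2 add r2: issue@3 deps=(0,0) exec_start@4 write@5
I3 mul r1: issue@4 deps=(None,0) exec_start@4 write@6
I4 mul r2: issue@5 deps=(1,3) exec_start@6 write@9
I5 add r1: issue@6 deps=(3,0) exec_start@6 write@8
I6 add r3: issue@7 deps=(5,0) exec_start@8 write@10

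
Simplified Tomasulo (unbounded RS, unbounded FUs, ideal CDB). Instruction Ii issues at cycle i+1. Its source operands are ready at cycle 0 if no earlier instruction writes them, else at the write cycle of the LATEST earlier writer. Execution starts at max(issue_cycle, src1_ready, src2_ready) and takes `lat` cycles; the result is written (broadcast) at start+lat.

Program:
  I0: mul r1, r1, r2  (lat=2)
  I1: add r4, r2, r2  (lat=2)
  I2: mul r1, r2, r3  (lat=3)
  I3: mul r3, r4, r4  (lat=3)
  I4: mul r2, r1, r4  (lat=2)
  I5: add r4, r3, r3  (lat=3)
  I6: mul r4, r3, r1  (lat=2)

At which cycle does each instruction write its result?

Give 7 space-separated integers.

Answer: 3 4 6 7 8 10 9

Derivation:
I0 mul r1: issue@1 deps=(None,None) exec_start@1 write@3
I1 add r4: issue@2 deps=(None,None) exec_start@2 write@4
I2 mul r1: issue@3 deps=(None,None) exec_start@3 write@6
I3 mul r3: issue@4 deps=(1,1) exec_start@4 write@7
I4 mul r2: issue@5 deps=(2,1) exec_start@6 write@8
I5 add r4: issue@6 deps=(3,3) exec_start@7 write@10
I6 mul r4: issue@7 deps=(3,2) exec_start@7 write@9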